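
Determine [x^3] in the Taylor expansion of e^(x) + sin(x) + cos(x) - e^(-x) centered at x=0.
Expand to order 3: e^(x) + sin(x) + cos(x) - e^(-x) = x^3/6 - x^2/2 + 3·x + 1 + O(x^4).
The coefficient of x^3 is 1/6.

Final answer: 1/6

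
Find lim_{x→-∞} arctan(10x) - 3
Evaluate the dominant behaviour as x → -∞; each term tends to a finite value or vanishes.
Limit = -3 - π/2.

Final answer: -3 - π/2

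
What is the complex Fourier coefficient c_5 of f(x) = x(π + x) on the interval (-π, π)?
Compute the real Fourier coefficients first: a_5 = -4/25, b_5 = 2·π/5.
Then c_5 = (a_5 − i·b_5)/2 = -2/25 - i·π/5.

Final answer: -2/25 - i·π/5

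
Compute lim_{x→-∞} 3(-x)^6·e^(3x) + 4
The product is a 0·∞ indeterminate form at x → -∞.
Rewrite the product as 3(-x)^6 / e^(-3x) (an ∞/∞ form) and apply L'Hôpital, or use the standard hierarchy e^(3|x|) ≫ |(-x)^6| as x → -∞.
The indeterminate product → 0, so the limit = 4.

Final answer: 4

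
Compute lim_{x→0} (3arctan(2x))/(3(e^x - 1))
Both numerator and denominator → 0 as x → 0; this is a 0/0 indeterminate form.
Expand each to leading order near x = 0: numerator ~ 6·x, denominator ~ 3·x.
The limit of the ratio is 2.

Final answer: 2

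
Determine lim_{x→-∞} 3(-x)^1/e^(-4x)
This is an ∞/∞ indeterminate form as x → -∞.
Compare growth rates of the dominant terms (exponentials ≫ polynomials ≫ logarithms), or apply L'Hôpital's rule; the quotient → 0.
Limit = 0.

Final answer: 0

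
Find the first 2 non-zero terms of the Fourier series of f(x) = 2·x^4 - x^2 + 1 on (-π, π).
(100 - 16·π^2)·cos(x) - π^2/3 + 1 + 2·π^4/5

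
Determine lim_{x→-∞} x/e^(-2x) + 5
The quotient is an ∞/∞ indeterminate form as x → -∞.
Compare growth rates of the dominant terms (exponentials ≫ polynomials ≫ logarithms), or apply L'Hôpital's rule; the quotient → 0.
Adding the constant: 0 + 5 = 5. Limit = 5.

Final answer: 5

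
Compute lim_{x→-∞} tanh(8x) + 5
Evaluate the dominant behaviour as x → -∞; each term tends to a finite value or vanishes.
Limit = 4.

Final answer: 4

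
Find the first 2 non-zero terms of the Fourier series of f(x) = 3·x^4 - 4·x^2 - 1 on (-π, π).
(160 - 24·π^2)·cos(x) - 4·π^2/3 - 1 + 3·π^4/5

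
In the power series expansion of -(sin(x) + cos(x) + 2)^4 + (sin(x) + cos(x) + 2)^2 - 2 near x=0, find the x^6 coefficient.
Expand to order 6: -(sin(x) + cos(x) + 2)^4 + (sin(x) + cos(x) + 2)^2 - 2 = -1231·x^6/180 - 151·x^5/10 + 103·x^4/6 + 58·x^3 - 2·x^2 - 102·x - 74 + O(x^7).
The coefficient of x^6 is -1231/180.

Final answer: -1231/180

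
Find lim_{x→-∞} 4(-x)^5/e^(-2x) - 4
The quotient is an ∞/∞ indeterminate form as x → -∞.
Compare growth rates of the dominant terms (exponentials ≫ polynomials ≫ logarithms), or apply L'Hôpital's rule; the quotient → 0.
Adding the constant: 0 - 4 = -4. Limit = -4.

Final answer: -4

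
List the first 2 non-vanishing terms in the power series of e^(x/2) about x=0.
x/2 + 1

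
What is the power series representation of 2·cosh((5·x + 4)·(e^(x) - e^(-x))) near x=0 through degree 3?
160·x^3 + 64·x^2 + 2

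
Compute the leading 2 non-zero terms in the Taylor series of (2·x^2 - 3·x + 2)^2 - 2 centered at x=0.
2 - 12·x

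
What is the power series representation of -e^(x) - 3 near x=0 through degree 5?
-x^5/120 - x^4/24 - x^3/6 - x^2/2 - x - 4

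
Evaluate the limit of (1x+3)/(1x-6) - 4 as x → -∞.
Evaluate the dominant behaviour as x → -∞; each term tends to a finite value or vanishes.
Limit = -3.

Final answer: -3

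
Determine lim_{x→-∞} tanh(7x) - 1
Evaluate the dominant behaviour as x → -∞; each term tends to a finite value or vanishes.
Limit = -2.

Final answer: -2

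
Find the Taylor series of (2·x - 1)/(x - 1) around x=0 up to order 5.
-x^5 - x^4 - x^3 - x^2 - x + 1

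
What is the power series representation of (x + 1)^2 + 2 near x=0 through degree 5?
x^2 + 2·x + 3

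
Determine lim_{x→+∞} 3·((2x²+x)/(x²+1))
Evaluate the dominant behaviour as x → +∞; each term tends to a finite value or vanishes.
Limit = 6.

Final answer: 6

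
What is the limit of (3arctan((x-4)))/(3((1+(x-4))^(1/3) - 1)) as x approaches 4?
Both numerator and denominator → 0 as x → 4; this is a 0/0 indeterminate form.
Expand each to leading order near x = 4: numerator ~ 3·(x - 4), denominator ~ (x - 4).
The limit of the ratio is 3.

Final answer: 3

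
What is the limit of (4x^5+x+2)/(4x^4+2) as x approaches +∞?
This is an ∞/∞ indeterminate form as x → +∞.
Divide numerator and denominator by x^5 and let the lower-order terms vanish; the numerator's degree 5 exceeds the denominator's degree 4, so the quotient diverges.
Limit = ∞.

Final answer: ∞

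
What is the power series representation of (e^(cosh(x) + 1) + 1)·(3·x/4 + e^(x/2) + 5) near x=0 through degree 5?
x^5·(1/3840 + 841·e^(2)/3840) + x^4·(1/384 + 409·e^(2)/384) + x^3·(1/48 + 31·e^(2)/48) + x^2·(1/8 + 25·e^(2)/8) + x·(5/4 + 5·e^(2)/4) + 6 + 6·e^(2)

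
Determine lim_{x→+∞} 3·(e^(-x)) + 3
Evaluate the dominant behaviour as x → +∞; each term tends to a finite value or vanishes.
Limit = 3.

Final answer: 3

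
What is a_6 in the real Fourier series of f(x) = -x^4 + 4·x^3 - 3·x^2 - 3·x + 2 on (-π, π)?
a_6 = (1/π) ∫_{-π}^{π} f(x)·cos(6x) dx.
Evaluate the integral (use parity and integration by parts as needed): a_6 = -2·π^2/9 - 8/27.

Final answer: -2·π^2/9 - 8/27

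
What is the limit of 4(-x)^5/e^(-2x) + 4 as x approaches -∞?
The quotient is an ∞/∞ indeterminate form as x → -∞.
Compare growth rates of the dominant terms (exponentials ≫ polynomials ≫ logarithms), or apply L'Hôpital's rule; the quotient → 0.
Adding the constant: 0 + 4 = 4. Limit = 4.

Final answer: 4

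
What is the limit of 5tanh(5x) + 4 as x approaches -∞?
Evaluate the dominant behaviour as x → -∞; each term tends to a finite value or vanishes.
Limit = -1.

Final answer: -1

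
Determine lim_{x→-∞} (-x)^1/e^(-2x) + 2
The quotient is an ∞/∞ indeterminate form as x → -∞.
Compare growth rates of the dominant terms (exponentials ≫ polynomials ≫ logarithms), or apply L'Hôpital's rule; the quotient → 0.
Adding the constant: 0 + 2 = 2. Limit = 2.

Final answer: 2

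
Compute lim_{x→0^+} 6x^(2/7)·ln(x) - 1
The product is a 0·∞ indeterminate form at x → 0⁺.
Rewrite the product as 6·ln(x) / x^(-2/7) and apply L'Hôpital, or use the standard hierarchy x^(-2/7) ≫ |ln x| as x → 0⁺.
The indeterminate product → 0, so the limit = -1.

Final answer: -1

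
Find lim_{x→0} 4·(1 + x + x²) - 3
Direct substitution at x = 0 gives 1.

Final answer: 1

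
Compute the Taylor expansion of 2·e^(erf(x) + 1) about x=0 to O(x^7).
x^6·(-16·e/(9·π^2) + 8·e/(45·π^3) + 56·e/(45·π)) + x^5·(-8·e/(3·π^(3/2)) + 8·e/(15·π^(5/2)) + 2·e/(5·√(π))) + x^4·(-8·e/(3·π) + 4·e/(3·π^2)) + x^3·(-4·e/(3·√(π)) + 8·e/(3·π^(3/2))) + 4·e·x^2/π + 4·e·x/√(π) + 2·e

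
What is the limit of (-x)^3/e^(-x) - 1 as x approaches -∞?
The quotient is an ∞/∞ indeterminate form as x → -∞.
Compare growth rates of the dominant terms (exponentials ≫ polynomials ≫ logarithms), or apply L'Hôpital's rule; the quotient → 0.
Adding the constant: 0 - 1 = -1. Limit = -1.

Final answer: -1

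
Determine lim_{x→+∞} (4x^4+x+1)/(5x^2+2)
This is an ∞/∞ indeterminate form as x → +∞.
Divide numerator and denominator by x^4 and let the lower-order terms vanish; the numerator's degree 4 exceeds the denominator's degree 2, so the quotient diverges.
Limit = ∞.

Final answer: ∞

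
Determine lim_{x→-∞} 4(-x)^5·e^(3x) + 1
The product is a 0·∞ indeterminate form at x → -∞.
Rewrite the product as 4(-x)^5 / e^(-3x) (an ∞/∞ form) and apply L'Hôpital, or use the standard hierarchy e^(3|x|) ≫ |(-x)^5| as x → -∞.
The indeterminate product → 0, so the limit = 1.

Final answer: 1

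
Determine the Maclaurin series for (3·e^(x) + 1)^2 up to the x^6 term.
97·x^6/120 + 49·x^5/20 + 25·x^4/4 + 13·x^3 + 21·x^2 + 24·x + 16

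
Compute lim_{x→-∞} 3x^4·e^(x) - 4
The product is a 0·∞ indeterminate form at x → -∞.
Rewrite the product as 3x^4 / e^(-x) (an ∞/∞ form) and apply L'Hôpital, or use the standard hierarchy e^(|x|) ≫ |x^4| as x → -∞.
The indeterminate product → 0, so the limit = -4.

Final answer: -4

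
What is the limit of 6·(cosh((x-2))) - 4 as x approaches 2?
Direct substitution at x = 2 gives 2.

Final answer: 2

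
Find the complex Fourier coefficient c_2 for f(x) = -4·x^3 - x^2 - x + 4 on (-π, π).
Compute the real Fourier coefficients first: a_2 = -1, b_2 = -5 + 4·π^2.
Then c_2 = (a_2 − i·b_2)/2 = -1/2 - 2·i·π^2 + 5·i/2.

Final answer: -1/2 - 2·i·π^2 + 5·i/2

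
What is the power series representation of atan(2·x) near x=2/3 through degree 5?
atan(4/3) + 18·(x - 2/3)/25 - 432·(x - 2/3)^2/625 + 8424·(x - 2/3)^3/15625 - 108864·(x - 2/3)^4/390625 - 1842912·(x - 2/3)^5/48828125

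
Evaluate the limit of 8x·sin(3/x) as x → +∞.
As x → +∞: let u = 3/x → 0⁺; then 8·x·sin(3/x) = 8·3·sin(u)/u → 8·3·1 = 24.
Limit = 24.

Final answer: 24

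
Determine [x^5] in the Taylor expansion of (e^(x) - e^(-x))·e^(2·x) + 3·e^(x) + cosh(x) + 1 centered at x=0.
Expand to order 5: (e^(x) - e^(-x))·e^(2·x) + 3·e^(x) + cosh(x) + 1 = 49·x^5/24 + 7·x^4/2 + 29·x^3/6 + 6·x^2 + 5·x + 5 + O(x^6).
The coefficient of x^5 is 49/24.

Final answer: 49/24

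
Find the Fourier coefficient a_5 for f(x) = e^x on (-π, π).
a_5 = (1/π) ∫_{-π}^{π} f(x)·cos(5x) dx.
Evaluate the integral (use parity and integration by parts as needed): a_5 = (1 - e^(2·π))·e^(-π)/(26·π).

Final answer: (1 - e^(2·π))·e^(-π)/(26·π)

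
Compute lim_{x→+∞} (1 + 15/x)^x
As x → +∞: this is the defining limit (1 + 15/x)^x → e^15.
Limit = e^(15).

Final answer: e^(15)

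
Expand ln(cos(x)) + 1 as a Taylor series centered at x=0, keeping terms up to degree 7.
-x^6/45 - x^4/12 - x^2/2 + 1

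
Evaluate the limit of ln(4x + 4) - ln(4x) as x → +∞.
This is an ∞ − ∞ indeterminate form.
Combine the logarithms: ln(4x+4) − ln(4x) = ln((4x+4)/(4x)) = ln(1 + 4/(4x)) → ln(1) = 0.
Limit = 0.

Final answer: 0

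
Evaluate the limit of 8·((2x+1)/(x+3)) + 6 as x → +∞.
Evaluate the dominant behaviour as x → +∞; each term tends to a finite value or vanishes.
Limit = 22.

Final answer: 22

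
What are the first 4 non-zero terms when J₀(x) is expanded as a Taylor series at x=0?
-x^6/2304 + x^4/64 - x^2/4 + 1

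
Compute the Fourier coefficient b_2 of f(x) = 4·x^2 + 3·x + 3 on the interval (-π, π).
b_2 = (1/π) ∫_{-π}^{π} f(x)·sin(2x) dx.
Evaluate the integral (use parity and integration by parts as needed): b_2 = -3.

Final answer: -3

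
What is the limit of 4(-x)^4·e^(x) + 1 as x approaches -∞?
The product is a 0·∞ indeterminate form at x → -∞.
Rewrite the product as 4(-x)^4 / e^(-x) (an ∞/∞ form) and apply L'Hôpital, or use the standard hierarchy e^(|x|) ≫ |(-x)^4| as x → -∞.
The indeterminate product → 0, so the limit = 1.

Final answer: 1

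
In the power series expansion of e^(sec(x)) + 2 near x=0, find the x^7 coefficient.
Expand to order 7: e^(sec(x)) + 2 = 151·e·x^6/720 + e·x^4/3 + e·x^2/2 + 2 + e + O(x^8).
The coefficient of x^7 is 0.

Final answer: 0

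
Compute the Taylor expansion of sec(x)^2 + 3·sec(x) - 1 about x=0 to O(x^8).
91·x^6/144 + 31·x^4/24 + 5·x^2/2 + 3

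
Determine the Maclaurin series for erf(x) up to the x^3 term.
-2·x^3/(3·√(π)) + 2·x/√(π)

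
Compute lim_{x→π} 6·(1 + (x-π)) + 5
Direct substitution at x = π gives 11.

Final answer: 11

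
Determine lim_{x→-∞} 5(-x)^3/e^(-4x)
This is an ∞/∞ indeterminate form as x → -∞.
Compare growth rates of the dominant terms (exponentials ≫ polynomials ≫ logarithms), or apply L'Hôpital's rule; the quotient → 0.
Limit = 0.

Final answer: 0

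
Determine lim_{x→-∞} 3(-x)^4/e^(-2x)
This is an ∞/∞ indeterminate form as x → -∞.
Compare growth rates of the dominant terms (exponentials ≫ polynomials ≫ logarithms), or apply L'Hôpital's rule; the quotient → 0.
Limit = 0.

Final answer: 0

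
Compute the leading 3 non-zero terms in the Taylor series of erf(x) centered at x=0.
x^5/(5·√(π)) - 2·x^3/(3·√(π)) + 2·x/√(π)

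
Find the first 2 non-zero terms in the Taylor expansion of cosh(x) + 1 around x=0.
x^2/2 + 2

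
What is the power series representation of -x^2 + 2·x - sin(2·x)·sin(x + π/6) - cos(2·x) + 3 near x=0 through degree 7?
547·x^7/5040 + x^6·(4/45 - 91·√(3)/360) - 61·x^5/120 + x^4·(-2/3 + 5·√(3)/6) + 7·x^3/6 + x^2·(1 - √(3)) + x + 2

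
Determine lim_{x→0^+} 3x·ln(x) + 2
The product is a 0·∞ indeterminate form at x → 0⁺.
Rewrite the product as 3·ln(x) / x^(-1) and apply L'Hôpital, or use the standard hierarchy x^(-1) ≫ |ln x| as x → 0⁺.
The indeterminate product → 0, so the limit = 2.

Final answer: 2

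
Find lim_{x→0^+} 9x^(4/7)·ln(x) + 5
The product is a 0·∞ indeterminate form at x → 0⁺.
Rewrite the product as 9·ln(x) / x^(-4/7) and apply L'Hôpital, or use the standard hierarchy x^(-4/7) ≫ |ln x| as x → 0⁺.
The indeterminate product → 0, so the limit = 5.

Final answer: 5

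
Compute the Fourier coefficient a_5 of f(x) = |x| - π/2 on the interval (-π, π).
a_5 = (1/π) ∫_{-π}^{π} f(x)·cos(5x) dx.
Evaluate the integral (use parity and integration by parts as needed): a_5 = -4/(25·π).

Final answer: -4/(25·π)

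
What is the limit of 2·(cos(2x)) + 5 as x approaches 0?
Direct substitution at x = 0 gives 7.

Final answer: 7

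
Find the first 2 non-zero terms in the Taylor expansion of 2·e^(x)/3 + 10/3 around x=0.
2·x/3 + 4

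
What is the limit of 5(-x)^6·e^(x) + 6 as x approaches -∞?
The product is a 0·∞ indeterminate form at x → -∞.
Rewrite the product as 5(-x)^6 / e^(-x) (an ∞/∞ form) and apply L'Hôpital, or use the standard hierarchy e^(|x|) ≫ |(-x)^6| as x → -∞.
The indeterminate product → 0, so the limit = 6.

Final answer: 6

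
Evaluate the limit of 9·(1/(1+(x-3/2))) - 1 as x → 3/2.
Direct substitution at x = 3/2 gives 8.

Final answer: 8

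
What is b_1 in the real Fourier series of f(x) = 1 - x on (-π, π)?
b_1 = (1/π) ∫_{-π}^{π} f(x)·sin(1x) dx.
Evaluate the integral (use parity and integration by parts as needed): b_1 = -2.

Final answer: -2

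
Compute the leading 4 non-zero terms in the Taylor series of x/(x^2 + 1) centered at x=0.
-x^7 + x^5 - x^3 + x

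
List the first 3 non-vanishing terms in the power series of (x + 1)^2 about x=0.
x^2 + 2·x + 1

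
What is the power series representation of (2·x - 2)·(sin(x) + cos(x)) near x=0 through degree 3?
-2·x^3/3 + 3·x^2 - 2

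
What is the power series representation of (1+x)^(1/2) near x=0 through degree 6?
-21·x^6/1024 + 7·x^5/256 - 5·x^4/128 + x^3/16 - x^2/8 + x/2 + 1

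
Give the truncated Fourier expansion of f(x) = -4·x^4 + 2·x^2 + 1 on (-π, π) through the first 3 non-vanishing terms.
(-200 + 32·π^2)·cos(x) + (14 - 8·π^2)·cos(2·x) - 4·π^4/5 + 1 + 2·π^2/3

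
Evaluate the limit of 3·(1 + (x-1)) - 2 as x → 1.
Direct substitution at x = 1 gives 1.

Final answer: 1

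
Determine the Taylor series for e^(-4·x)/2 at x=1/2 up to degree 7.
e^(-2)/2 - 2·e^(-2)·(x - 1/2) + 4·e^(-2)·(x - 1/2)^2 - 16·e^(-2)·(x - 1/2)^3/3 + 16·e^(-2)·(x - 1/2)^4/3 - 64·e^(-2)·(x - 1/2)^5/15 + 128·e^(-2)·(x - 1/2)^6/45 - 512·e^(-2)·(x - 1/2)^7/315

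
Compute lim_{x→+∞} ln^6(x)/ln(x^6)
This is an ∞/∞ indeterminate form as x → +∞.
Write ln(x^6) = 6·ln(x), reducing the quotient to ln^5(x)/6 → ∞.
Limit = ∞.

Final answer: ∞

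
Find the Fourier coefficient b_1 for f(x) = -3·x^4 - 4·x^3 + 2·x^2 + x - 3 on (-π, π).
b_1 = (1/π) ∫_{-π}^{π} f(x)·sin(1x) dx.
Evaluate the integral (use parity and integration by parts as needed): b_1 = 50 - 8·π^2.

Final answer: 50 - 8·π^2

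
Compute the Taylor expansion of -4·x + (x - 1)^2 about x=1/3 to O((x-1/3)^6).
-8/9 - 16·(x - 1/3)/3 + (x - 1/3)^2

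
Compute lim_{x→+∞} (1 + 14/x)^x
As x → +∞: this is the defining limit (1 + 14/x)^x → e^14.
Limit = e^(14).

Final answer: e^(14)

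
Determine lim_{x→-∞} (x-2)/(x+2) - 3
Evaluate the dominant behaviour as x → -∞; each term tends to a finite value or vanishes.
Limit = -2.

Final answer: -2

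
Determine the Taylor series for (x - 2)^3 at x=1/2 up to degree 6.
-27/8 + 27·(x - 1/2)/4 - 9·(x - 1/2)^2/2 + (x - 1/2)^3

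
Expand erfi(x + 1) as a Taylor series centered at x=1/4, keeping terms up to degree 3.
erfi(5/4) + 2·e^(25/16)·(x - 1/4)/√(π) + 5·e^(25/16)·(x - 1/4)^2/(2·√(π)) + 11·e^(25/16)·(x - 1/4)^3/(4·√(π))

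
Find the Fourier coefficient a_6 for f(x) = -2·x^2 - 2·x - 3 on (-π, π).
a_6 = (1/π) ∫_{-π}^{π} f(x)·cos(6x) dx.
Evaluate the integral (use parity and integration by parts as needed): a_6 = -2/9.

Final answer: -2/9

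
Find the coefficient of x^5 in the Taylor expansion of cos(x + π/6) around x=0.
Expand to order 5: cos(x + π/6) = -x^5/240 + √(3)·x^4/48 + x^3/12 - √(3)·x^2/4 - x/2 + √(3)/2 + O(x^6).
The coefficient of x^5 is -1/240.

Final answer: -1/240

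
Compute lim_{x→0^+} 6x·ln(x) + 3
The product is a 0·∞ indeterminate form at x → 0⁺.
Rewrite the product as 6·ln(x) / x^(-1) and apply L'Hôpital, or use the standard hierarchy x^(-1) ≫ |ln x| as x → 0⁺.
The indeterminate product → 0, so the limit = 3.

Final answer: 3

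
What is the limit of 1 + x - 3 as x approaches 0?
Direct substitution at x = 0 gives -2.

Final answer: -2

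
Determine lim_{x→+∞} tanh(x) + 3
Evaluate the dominant behaviour as x → +∞; each term tends to a finite value or vanishes.
Limit = 4.

Final answer: 4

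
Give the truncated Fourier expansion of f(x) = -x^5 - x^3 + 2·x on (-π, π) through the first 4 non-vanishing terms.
(-224 - 2·π^4 + 38·π^2)·sin(x) + (-4·π^2 + 4 + π^4)·sin(2·x) + (-2·π^4/3 + 64/81 + 22·π^2/27)·sin(3·x) + (-π^2/8 - 61/64 + π^4/2)·sin(4·x)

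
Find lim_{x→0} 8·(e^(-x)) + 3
Direct substitution at x = 0 gives 11.

Final answer: 11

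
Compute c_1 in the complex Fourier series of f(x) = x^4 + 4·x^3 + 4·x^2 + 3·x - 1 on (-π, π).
Compute the real Fourier coefficients first: a_1 = 32 - 8·π^2, b_1 = -42 + 8·π^2.
Then c_1 = (a_1 − i·b_1)/2 = -4·π^2 + 16 - 4·i·π^2 + 21·i.

Final answer: -4·π^2 + 16 - 4·i·π^2 + 21·i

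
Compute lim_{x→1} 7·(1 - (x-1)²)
Direct substitution at x = 1 gives 7.

Final answer: 7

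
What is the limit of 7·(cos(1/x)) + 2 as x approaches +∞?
Evaluate the dominant behaviour as x → +∞; each term tends to a finite value or vanishes.
Limit = 9.

Final answer: 9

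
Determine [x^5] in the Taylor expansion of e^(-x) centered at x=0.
Expand to order 5: e^(-x) = -x^5/120 + x^4/24 - x^3/6 + x^2/2 - x + 1 + O(x^6).
The coefficient of x^5 is -1/120.

Final answer: -1/120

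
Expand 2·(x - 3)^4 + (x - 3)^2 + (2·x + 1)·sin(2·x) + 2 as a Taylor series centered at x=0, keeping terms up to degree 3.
-76·x^3/3 + 113·x^2 - 220·x + 173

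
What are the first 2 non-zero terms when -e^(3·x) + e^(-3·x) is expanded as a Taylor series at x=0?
-9·x^3 - 6·x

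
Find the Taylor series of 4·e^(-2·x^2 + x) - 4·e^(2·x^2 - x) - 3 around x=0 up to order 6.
-34·x^6/3 + 241·x^5/15 - 8·x^4 + 4·x^3/3 - 16·x^2 + 8·x - 3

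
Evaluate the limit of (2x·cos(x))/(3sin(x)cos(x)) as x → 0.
Both numerator and denominator → 0 as x → 0; this is a 0/0 indeterminate form.
Expand each to leading order near x = 0: numerator ~ 2·x, denominator ~ 3·x.
The limit of the ratio is 2/3.

Final answer: 2/3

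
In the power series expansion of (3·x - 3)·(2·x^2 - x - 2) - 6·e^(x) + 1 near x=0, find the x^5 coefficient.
Expand to order 5: (3·x - 3)·(2·x^2 - x - 2) - 6·e^(x) + 1 = -x^5/20 - x^4/4 + 5·x^3 - 12·x^2 - 9·x + 1 + O(x^6).
The coefficient of x^5 is -1/20.

Final answer: -1/20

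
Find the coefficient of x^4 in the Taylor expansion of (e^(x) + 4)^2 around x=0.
Expand to order 4: (e^(x) + 4)^2 = x^4 + 8·x^3/3 + 6·x^2 + 10·x + 25 + O(x^5).
The coefficient of x^4 is 1.

Final answer: 1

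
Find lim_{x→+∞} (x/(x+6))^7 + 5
As x → +∞: x/(x+6) = 1/(1 + 6/x) → 1, and the 7th power of a limit-1 base also → 1; with the additive constant, 1 + 5 = 6.
Limit = 6.

Final answer: 6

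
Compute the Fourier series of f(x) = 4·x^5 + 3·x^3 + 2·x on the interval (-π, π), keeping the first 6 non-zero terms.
(-154·π^2 + 8·π^4 + 928)·sin(x) + (-4·π^4 - 55/2 + 17·π^2)·sin(2·x) + (-106·π^2/27 + 320/81 + 8·π^4/3)·sin(3·x) + (-2·π^4 - 11/8 + π^2)·sin(4·x) + (-2·π^2/25 + 512/625 + 8·π^4/5)·sin(5·x) + (-4·π^4/3 - 7·π^2/27 - 101/162)·sin(6·x)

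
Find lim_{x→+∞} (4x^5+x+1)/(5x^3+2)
This is an ∞/∞ indeterminate form as x → +∞.
Divide numerator and denominator by x^5 and let the lower-order terms vanish; the numerator's degree 5 exceeds the denominator's degree 3, so the quotient diverges.
Limit = ∞.

Final answer: ∞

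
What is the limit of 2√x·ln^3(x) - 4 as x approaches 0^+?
The product is a 0·∞ indeterminate form at x → 0⁺.
Rewrite the product as 2·ln^3(x) / x^(-1/2) and apply L'Hôpital, or use the standard hierarchy x^(-1/2) ≫ |ln x|^3 as x → 0⁺.
The indeterminate product → 0, so the limit = -4.

Final answer: -4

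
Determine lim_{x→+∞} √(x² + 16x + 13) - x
This is an ∞ − ∞ indeterminate form.
Multiply and divide by the conjugate √(x²+16x + 13) + x; the x² terms cancel, leaving (16x + 13)/(√(x²+16x + 13)+x) → 16/2 = 8.
Limit = 8.

Final answer: 8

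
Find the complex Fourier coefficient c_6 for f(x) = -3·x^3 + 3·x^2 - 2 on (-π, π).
Compute the real Fourier coefficients first: a_6 = 1/3, b_6 = -1/6 + π^2.
Then c_6 = (a_6 − i·b_6)/2 = 1/6 - i·π^2/2 + i/12.

Final answer: 1/6 - i·π^2/2 + i/12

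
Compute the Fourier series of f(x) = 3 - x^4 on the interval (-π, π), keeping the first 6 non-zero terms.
(-48 + 8·π^2)·cos(x) + (3 - 2·π^2)·cos(2·x) + (-16/27 + 8·π^2/9)·cos(3·x) + (3/16 - π^2/2)·cos(4·x) + (-48/625 + 8·π^2/25)·cos(5·x) - π^4/5 + 3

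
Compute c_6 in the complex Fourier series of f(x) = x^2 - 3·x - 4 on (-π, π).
Compute the real Fourier coefficients first: a_6 = 1/9, b_6 = 1.
Then c_6 = (a_6 − i·b_6)/2 = 1/18 - i/2.

Final answer: 1/18 - i/2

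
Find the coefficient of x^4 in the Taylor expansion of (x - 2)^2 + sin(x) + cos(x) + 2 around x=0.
Expand to order 4: (x - 2)^2 + sin(x) + cos(x) + 2 = x^4/24 - x^3/6 + x^2/2 - 3·x + 7 + O(x^5).
The coefficient of x^4 is 1/24.

Final answer: 1/24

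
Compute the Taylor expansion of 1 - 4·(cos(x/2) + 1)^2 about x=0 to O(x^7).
17·x^6/5760 - 5·x^4/48 + 2·x^2 - 15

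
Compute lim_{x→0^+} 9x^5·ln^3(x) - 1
The product is a 0·∞ indeterminate form at x → 0⁺.
Rewrite the product as 9·ln^3(x) / x^(-5) and apply L'Hôpital, or use the standard hierarchy x^(-5) ≫ |ln x|^3 as x → 0⁺.
The indeterminate product → 0, so the limit = -1.

Final answer: -1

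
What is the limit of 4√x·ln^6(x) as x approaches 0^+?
This is a 0·∞ indeterminate form at x → 0⁺.
Rewrite the product as 4·ln^6(x) / x^(-1/2) and apply L'Hôpital, or use the standard hierarchy x^(-1/2) ≫ |ln x|^6 as x → 0⁺.
The indeterminate product → 0, so the limit = 0.

Final answer: 0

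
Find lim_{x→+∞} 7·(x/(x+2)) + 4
Evaluate the dominant behaviour as x → +∞; each term tends to a finite value or vanishes.
Limit = 11.

Final answer: 11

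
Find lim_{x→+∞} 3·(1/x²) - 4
Evaluate the dominant behaviour as x → +∞; each term tends to a finite value or vanishes.
Limit = -4.

Final answer: -4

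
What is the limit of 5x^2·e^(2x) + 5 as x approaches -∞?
The product is a 0·∞ indeterminate form at x → -∞.
Rewrite the product as 5x^2 / e^(-2x) (an ∞/∞ form) and apply L'Hôpital, or use the standard hierarchy e^(2|x|) ≫ |x^2| as x → -∞.
The indeterminate product → 0, so the limit = 5.

Final answer: 5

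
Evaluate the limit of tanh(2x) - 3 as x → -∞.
Evaluate the dominant behaviour as x → -∞; each term tends to a finite value or vanishes.
Limit = -4.

Final answer: -4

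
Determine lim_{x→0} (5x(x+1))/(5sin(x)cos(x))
Both numerator and denominator → 0 as x → 0; this is a 0/0 indeterminate form.
Expand each to leading order near x = 0: numerator ~ 5·x, denominator ~ 5·x.
The limit of the ratio is 1.

Final answer: 1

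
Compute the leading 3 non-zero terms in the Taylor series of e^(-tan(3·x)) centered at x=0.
9·x^2/2 - 3·x + 1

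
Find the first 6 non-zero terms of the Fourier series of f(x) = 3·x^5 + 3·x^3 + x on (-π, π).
(-114·π^2 + 6·π^4 + 686)·sin(x) + (-3·π^4 - 19 + 12·π^2)·sin(2·x) + (-22·π^2/9 + 62/27 + 2·π^4)·sin(3·x) + (-3·π^4/2 - 41/64 + 3·π^2/8)·sin(4·x) + (214/625 + 6·π^2/25 + 6·π^4/5)·sin(5·x) + (-π^4 - 4·π^2/9 - 7/27)·sin(6·x)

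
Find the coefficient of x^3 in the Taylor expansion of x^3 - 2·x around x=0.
Expand to order 3: x^3 - 2·x = x^3 - 2·x + O(x^4).
The coefficient of x^3 is 1.

Final answer: 1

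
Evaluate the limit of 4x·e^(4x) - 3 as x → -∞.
The product is a 0·∞ indeterminate form at x → -∞.
Rewrite the product as 4x / e^(-4x) (an ∞/∞ form) and apply L'Hôpital, or use the standard hierarchy e^(4|x|) ≫ |x| as x → -∞.
The indeterminate product → 0, so the limit = -3.

Final answer: -3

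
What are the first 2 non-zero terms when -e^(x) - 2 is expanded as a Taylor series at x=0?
-x - 3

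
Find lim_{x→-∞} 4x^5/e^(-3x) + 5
The quotient is an ∞/∞ indeterminate form as x → -∞.
Compare growth rates of the dominant terms (exponentials ≫ polynomials ≫ logarithms), or apply L'Hôpital's rule; the quotient → 0.
Adding the constant: 0 + 5 = 5. Limit = 5.

Final answer: 5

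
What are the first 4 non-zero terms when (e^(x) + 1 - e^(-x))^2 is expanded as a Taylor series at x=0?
2·x^3/3 + 4·x^2 + 4·x + 1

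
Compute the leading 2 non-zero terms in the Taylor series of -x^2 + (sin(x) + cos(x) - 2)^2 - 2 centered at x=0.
-2·x - 1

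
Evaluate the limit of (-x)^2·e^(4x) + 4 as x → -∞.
The product is a 0·∞ indeterminate form at x → -∞.
Rewrite the product as (-x)^2 / e^(-4x) (an ∞/∞ form) and apply L'Hôpital, or use the standard hierarchy e^(4|x|) ≫ |(-x)^2| as x → -∞.
The indeterminate product → 0, so the limit = 4.

Final answer: 4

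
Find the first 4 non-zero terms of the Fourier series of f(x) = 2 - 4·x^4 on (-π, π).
(-192 + 32·π^2)·cos(x) + (12 - 8·π^2)·cos(2·x) + (-64/27 + 32·π^2/9)·cos(3·x) - 4·π^4/5 + 2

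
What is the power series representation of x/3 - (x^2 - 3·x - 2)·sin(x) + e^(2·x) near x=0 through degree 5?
9·x^5/20 + x^4/6 + 5·x^2 + 13·x/3 + 1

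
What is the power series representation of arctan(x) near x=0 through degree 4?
-x^3/3 + x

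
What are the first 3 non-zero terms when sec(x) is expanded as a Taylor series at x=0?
5·x^4/24 + x^2/2 + 1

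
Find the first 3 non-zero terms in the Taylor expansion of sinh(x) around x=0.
x^5/120 + x^3/6 + x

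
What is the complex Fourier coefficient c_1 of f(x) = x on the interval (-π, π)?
Compute the real Fourier coefficients first: a_1 = 0, b_1 = 2.
Then c_1 = (a_1 − i·b_1)/2 = -i.

Final answer: -i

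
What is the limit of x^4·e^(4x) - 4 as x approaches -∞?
The product is a 0·∞ indeterminate form at x → -∞.
Rewrite the product as x^4 / e^(-4x) (an ∞/∞ form) and apply L'Hôpital, or use the standard hierarchy e^(4|x|) ≫ |x^4| as x → -∞.
The indeterminate product → 0, so the limit = -4.

Final answer: -4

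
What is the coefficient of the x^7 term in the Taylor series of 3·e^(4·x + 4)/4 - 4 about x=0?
Expand to order 7: 3·e^(4·x + 4)/4 - 4 = 256·x^7·e^(4)/105 + 64·x^6·e^(4)/15 + 32·x^5·e^(4)/5 + 8·x^4·e^(4) + 8·x^3·e^(4) + 6·x^2·e^(4) + 3·x·e^(4) - 4 + 3·e^(4)/4 + O(x^8).
The coefficient of x^7 is 256·e^(4)/105.

Final answer: 256·e^(4)/105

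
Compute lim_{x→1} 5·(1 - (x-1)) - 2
Direct substitution at x = 1 gives 3.

Final answer: 3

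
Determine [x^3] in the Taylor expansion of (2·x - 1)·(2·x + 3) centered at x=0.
Expand to order 3: (2·x - 1)·(2·x + 3) = 4·x^2 + 4·x - 3 + O(x^4).
The coefficient of x^3 is 0.

Final answer: 0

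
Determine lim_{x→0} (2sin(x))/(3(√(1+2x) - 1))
Both numerator and denominator → 0 as x → 0; this is a 0/0 indeterminate form.
Expand each to leading order near x = 0: numerator ~ 2·x, denominator ~ 3·x.
The limit of the ratio is 2/3.

Final answer: 2/3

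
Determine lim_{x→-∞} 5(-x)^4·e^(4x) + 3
The product is a 0·∞ indeterminate form at x → -∞.
Rewrite the product as 5(-x)^4 / e^(-4x) (an ∞/∞ form) and apply L'Hôpital, or use the standard hierarchy e^(4|x|) ≫ |(-x)^4| as x → -∞.
The indeterminate product → 0, so the limit = 3.

Final answer: 3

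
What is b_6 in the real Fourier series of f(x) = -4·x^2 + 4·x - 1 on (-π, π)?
b_6 = (1/π) ∫_{-π}^{π} f(x)·sin(6x) dx.
Evaluate the integral (use parity and integration by parts as needed): b_6 = -4/3.

Final answer: -4/3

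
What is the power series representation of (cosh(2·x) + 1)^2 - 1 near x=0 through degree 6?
136·x^6/45 + 20·x^4/3 + 8·x^2 + 3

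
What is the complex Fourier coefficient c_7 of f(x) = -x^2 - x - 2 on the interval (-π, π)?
Compute the real Fourier coefficients first: a_7 = 4/49, b_7 = -2/7.
Then c_7 = (a_7 − i·b_7)/2 = 2/49 + i/7.

Final answer: 2/49 + i/7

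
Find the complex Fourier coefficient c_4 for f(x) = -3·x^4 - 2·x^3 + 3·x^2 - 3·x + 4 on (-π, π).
Compute the real Fourier coefficients first: a_4 = 21/16 - 3·π^2/2, b_4 = 9/8 + π^2.
Then c_4 = (a_4 − i·b_4)/2 = -3·π^2/4 + 21/32 - i·π^2/2 - 9·i/16.

Final answer: -3·π^2/4 + 21/32 - i·π^2/2 - 9·i/16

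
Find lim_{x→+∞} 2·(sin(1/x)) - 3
Evaluate the dominant behaviour as x → +∞; each term tends to a finite value or vanishes.
Limit = -3.

Final answer: -3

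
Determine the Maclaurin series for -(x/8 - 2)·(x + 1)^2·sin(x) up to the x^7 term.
143·x^7/10080 + 17·x^6/320 - 11·x^5/40 - 37·x^4/48 + 17·x^3/12 + 31·x^2/8 + 2·x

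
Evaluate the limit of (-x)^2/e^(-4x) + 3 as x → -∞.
The quotient is an ∞/∞ indeterminate form as x → -∞.
Compare growth rates of the dominant terms (exponentials ≫ polynomials ≫ logarithms), or apply L'Hôpital's rule; the quotient → 0.
Adding the constant: 0 + 3 = 3. Limit = 3.

Final answer: 3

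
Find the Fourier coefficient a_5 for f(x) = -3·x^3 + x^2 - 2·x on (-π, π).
a_5 = (1/π) ∫_{-π}^{π} f(x)·cos(5x) dx.
Evaluate the integral (use parity and integration by parts as needed): a_5 = -4/25.

Final answer: -4/25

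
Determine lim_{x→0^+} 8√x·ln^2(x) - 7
The product is a 0·∞ indeterminate form at x → 0⁺.
Rewrite the product as 8·ln^2(x) / x^(-1/2) and apply L'Hôpital, or use the standard hierarchy x^(-1/2) ≫ |ln x|^2 as x → 0⁺.
The indeterminate product → 0, so the limit = -7.

Final answer: -7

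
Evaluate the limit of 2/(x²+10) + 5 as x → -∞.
Evaluate the dominant behaviour as x → -∞; each term tends to a finite value or vanishes.
Limit = 5.

Final answer: 5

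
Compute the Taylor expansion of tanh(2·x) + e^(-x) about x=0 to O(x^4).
-17·x^3/6 + x^2/2 + x + 1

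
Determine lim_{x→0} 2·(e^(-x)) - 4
Direct substitution at x = 0 gives -2.

Final answer: -2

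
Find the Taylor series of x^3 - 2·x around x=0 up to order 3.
x^3 - 2·x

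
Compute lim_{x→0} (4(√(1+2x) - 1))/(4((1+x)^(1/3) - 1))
Both numerator and denominator → 0 as x → 0; this is a 0/0 indeterminate form.
Expand each to leading order near x = 0: numerator ~ 4·x, denominator ~ 4·x/3.
The limit of the ratio is 3.

Final answer: 3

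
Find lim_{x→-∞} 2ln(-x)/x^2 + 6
The quotient is an ∞/∞ indeterminate form as x → -∞.
Compare growth rates of the dominant terms (exponentials ≫ polynomials ≫ logarithms), or apply L'Hôpital's rule; the quotient → 0.
Adding the constant: 0 + 6 = 6. Limit = 6.

Final answer: 6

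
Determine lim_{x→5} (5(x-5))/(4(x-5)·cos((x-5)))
Both numerator and denominator → 0 as x → 5; this is a 0/0 indeterminate form.
Expand each to leading order near x = 5: numerator ~ 5·(x - 5), denominator ~ 4·(x - 5).
The limit of the ratio is 5/4.

Final answer: 5/4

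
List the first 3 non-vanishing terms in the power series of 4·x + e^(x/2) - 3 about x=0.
x^2/8 + 9·x/2 - 2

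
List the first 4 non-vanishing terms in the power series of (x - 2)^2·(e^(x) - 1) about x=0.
x^5/30 - x^3/3 - 2·x^2 + 4·x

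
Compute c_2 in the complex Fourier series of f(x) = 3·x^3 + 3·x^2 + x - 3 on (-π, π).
Compute the real Fourier coefficients first: a_2 = 3, b_2 = 7/2 - 3·π^2.
Then c_2 = (a_2 − i·b_2)/2 = 3/2 - 7·i/4 + 3·i·π^2/2.

Final answer: 3/2 - 7·i/4 + 3·i·π^2/2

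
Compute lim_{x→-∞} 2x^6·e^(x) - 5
The product is a 0·∞ indeterminate form at x → -∞.
Rewrite the product as 2x^6 / e^(-x) (an ∞/∞ form) and apply L'Hôpital, or use the standard hierarchy e^(|x|) ≫ |x^6| as x → -∞.
The indeterminate product → 0, so the limit = -5.

Final answer: -5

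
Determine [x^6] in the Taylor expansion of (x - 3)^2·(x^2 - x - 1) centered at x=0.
Expand to order 6: (x - 3)^2·(x^2 - x - 1) = x^4 - 7·x^3 + 14·x^2 - 3·x - 9 + O(x^7).
The coefficient of x^6 is 0.

Final answer: 0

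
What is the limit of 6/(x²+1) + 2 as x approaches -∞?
Evaluate the dominant behaviour as x → -∞; each term tends to a finite value or vanishes.
Limit = 2.

Final answer: 2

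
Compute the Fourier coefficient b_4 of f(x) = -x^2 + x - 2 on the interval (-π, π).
b_4 = (1/π) ∫_{-π}^{π} f(x)·sin(4x) dx.
Evaluate the integral (use parity and integration by parts as needed): b_4 = -1/2.

Final answer: -1/2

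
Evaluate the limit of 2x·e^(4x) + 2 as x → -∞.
The product is a 0·∞ indeterminate form at x → -∞.
Rewrite the product as 2x / e^(-4x) (an ∞/∞ form) and apply L'Hôpital, or use the standard hierarchy e^(4|x|) ≫ |x| as x → -∞.
The indeterminate product → 0, so the limit = 2.

Final answer: 2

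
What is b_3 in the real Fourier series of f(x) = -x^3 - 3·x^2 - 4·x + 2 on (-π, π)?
b_3 = (1/π) ∫_{-π}^{π} f(x)·sin(3x) dx.
Evaluate the integral (use parity and integration by parts as needed): b_3 = -2·π^2/3 - 20/9.

Final answer: -2·π^2/3 - 20/9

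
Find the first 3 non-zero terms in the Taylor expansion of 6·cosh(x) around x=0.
x^4/4 + 3·x^2 + 6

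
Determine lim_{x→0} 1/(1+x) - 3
Direct substitution at x = 0 gives -2.

Final answer: -2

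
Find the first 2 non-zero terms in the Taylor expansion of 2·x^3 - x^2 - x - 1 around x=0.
-x - 1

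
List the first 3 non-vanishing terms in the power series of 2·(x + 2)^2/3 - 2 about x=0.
2·x^2/3 + 8·x/3 + 2/3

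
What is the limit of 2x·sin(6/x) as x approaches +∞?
As x → +∞: let u = 6/x → 0⁺; then 2·x·sin(6/x) = 2·6·sin(u)/u → 2·6·1 = 12.
Limit = 12.

Final answer: 12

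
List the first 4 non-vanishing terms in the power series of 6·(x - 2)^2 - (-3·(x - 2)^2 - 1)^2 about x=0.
72·x^3 - 216·x^2 + 288·x - 145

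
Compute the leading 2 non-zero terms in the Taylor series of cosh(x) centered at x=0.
x^2/2 + 1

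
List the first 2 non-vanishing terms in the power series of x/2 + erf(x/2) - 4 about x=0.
x·(1/2 + 1/√(π)) - 4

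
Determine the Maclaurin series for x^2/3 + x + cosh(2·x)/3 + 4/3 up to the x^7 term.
4·x^6/135 + 2·x^4/9 + x^2 + x + 5/3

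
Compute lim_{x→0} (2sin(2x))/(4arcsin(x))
Both numerator and denominator → 0 as x → 0; this is a 0/0 indeterminate form.
Expand each to leading order near x = 0: numerator ~ 4·x, denominator ~ 4·x.
The limit of the ratio is 1.

Final answer: 1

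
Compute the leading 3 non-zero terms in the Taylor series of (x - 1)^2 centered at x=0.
x^2 - 2·x + 1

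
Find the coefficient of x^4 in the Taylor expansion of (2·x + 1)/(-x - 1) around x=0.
Expand to order 4: (2·x + 1)/(-x - 1) = x^4 - x^3 + x^2 - x - 1 + O(x^5).
The coefficient of x^4 is 1.

Final answer: 1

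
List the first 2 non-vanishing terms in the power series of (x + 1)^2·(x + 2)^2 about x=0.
12·x + 4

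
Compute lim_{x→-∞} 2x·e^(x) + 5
The product is a 0·∞ indeterminate form at x → -∞.
Rewrite the product as 2x / e^(-x) (an ∞/∞ form) and apply L'Hôpital, or use the standard hierarchy e^(|x|) ≫ |x| as x → -∞.
The indeterminate product → 0, so the limit = 5.

Final answer: 5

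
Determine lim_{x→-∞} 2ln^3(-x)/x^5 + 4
The quotient is an ∞/∞ indeterminate form as x → -∞.
Compare growth rates of the dominant terms (exponentials ≫ polynomials ≫ logarithms), or apply L'Hôpital's rule; the quotient → 0.
Adding the constant: 0 + 4 = 4. Limit = 4.

Final answer: 4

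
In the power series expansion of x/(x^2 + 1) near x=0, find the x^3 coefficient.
Expand to order 3: x/(x^2 + 1) = -x^3 + x + O(x^4).
The coefficient of x^3 is -1.

Final answer: -1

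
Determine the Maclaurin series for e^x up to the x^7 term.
x^7/5040 + x^6/720 + x^5/120 + x^4/24 + x^3/6 + x^2/2 + x + 1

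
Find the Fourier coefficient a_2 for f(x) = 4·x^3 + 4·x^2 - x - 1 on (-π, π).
a_2 = (1/π) ∫_{-π}^{π} f(x)·cos(2x) dx.
Evaluate the integral (use parity and integration by parts as needed): a_2 = 4.

Final answer: 4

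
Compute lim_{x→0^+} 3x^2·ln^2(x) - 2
The product is a 0·∞ indeterminate form at x → 0⁺.
Rewrite the product as 3·ln^2(x) / x^(-2) and apply L'Hôpital, or use the standard hierarchy x^(-2) ≫ |ln x|^2 as x → 0⁺.
The indeterminate product → 0, so the limit = -2.

Final answer: -2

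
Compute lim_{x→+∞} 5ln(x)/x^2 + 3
The quotient is an ∞/∞ indeterminate form as x → +∞.
The polynomial denominator x^2 dominates the logarithmic numerator (any positive power of x ≫ ln(x) as x → ∞), so the quotient → 0.
Adding the constant: 0 + 3 = 3. Limit = 3.

Final answer: 3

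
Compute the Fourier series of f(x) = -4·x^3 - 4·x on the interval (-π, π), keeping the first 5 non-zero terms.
(40 - 8·π^2)·sin(x) + (-2 + 4·π^2)·sin(2·x) + (-8·π^2/3 - 8/9)·sin(3·x) + (5/4 + 2·π^2)·sin(4·x) + (-8·π^2/5 - 152/125)·sin(5·x)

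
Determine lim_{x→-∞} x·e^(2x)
This is a 0·∞ indeterminate form at x → -∞.
Rewrite the product as x / e^(-2x) (an ∞/∞ form) and apply L'Hôpital, or use the standard hierarchy e^(2|x|) ≫ |x| as x → -∞.
The indeterminate product → 0, so the limit = 0.

Final answer: 0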